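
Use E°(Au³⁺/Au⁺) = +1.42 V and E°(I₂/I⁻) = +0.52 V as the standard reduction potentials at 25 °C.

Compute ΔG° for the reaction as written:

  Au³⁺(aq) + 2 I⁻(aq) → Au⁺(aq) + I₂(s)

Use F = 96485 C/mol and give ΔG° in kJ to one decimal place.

-173.7 kJ

As written, Au³⁺/Au⁺ is reduced (cathode) and I₂/I⁻ is oxidised (anode), so E°cell = (+1.42) − (+0.52) = +0.90 V.
Balancing electrons gives n = 2.
ΔG° = −nFE° = −(2)(96485)(+0.90) = -173,673 J = -173.7 kJ.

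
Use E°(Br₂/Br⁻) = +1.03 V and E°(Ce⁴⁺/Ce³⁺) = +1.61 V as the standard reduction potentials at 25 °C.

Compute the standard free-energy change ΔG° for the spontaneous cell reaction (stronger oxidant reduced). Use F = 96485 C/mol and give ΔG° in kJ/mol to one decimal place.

-111.9 kJ/mol

Ce⁴⁺/Ce³⁺ (E° = +1.61 V) is the cathode; Br₂/Br⁻ (E° = +1.03 V) is the anode, so E°cell = +0.58 V.
Balancing electrons gives n = 2 (lcm of 1 and 2).
ΔG° = −nFE° = −(2)(96485)(+0.58) = -111,923 J = -111.9 kJ/mol.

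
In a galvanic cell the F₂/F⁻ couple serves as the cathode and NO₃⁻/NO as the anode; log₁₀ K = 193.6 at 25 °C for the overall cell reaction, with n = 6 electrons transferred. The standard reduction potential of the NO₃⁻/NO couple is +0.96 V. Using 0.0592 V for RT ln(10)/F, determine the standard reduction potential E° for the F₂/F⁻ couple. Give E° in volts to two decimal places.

+2.87 V

E°cell = (0.0592/n)·log K = (0.0592/6)(193.6) = +1.910 V.
Since F₂/F⁻ is the cathode and NO₃⁻/NO the anode, E°cell = E°(F₂/F⁻) − E°(NO₃⁻/NO).
So E°(F₂/F⁻) = E°cell + E°(NO₃⁻/NO) = +1.910 + (+0.96) = +2.87 V.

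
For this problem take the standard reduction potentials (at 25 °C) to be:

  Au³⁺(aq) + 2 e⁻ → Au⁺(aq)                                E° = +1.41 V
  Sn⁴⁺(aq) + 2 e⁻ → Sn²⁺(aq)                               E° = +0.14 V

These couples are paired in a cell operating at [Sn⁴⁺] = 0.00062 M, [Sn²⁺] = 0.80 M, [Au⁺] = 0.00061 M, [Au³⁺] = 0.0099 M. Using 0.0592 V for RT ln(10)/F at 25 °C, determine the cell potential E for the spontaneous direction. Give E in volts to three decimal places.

Au³⁺/Au⁺ is the cathode (higher E°), Sn⁴⁺/Sn²⁺ the anode: E°cell = +1.41 − (+0.14) = +1.27 V, n = 2.
Overall: Au³⁺(aq) + Sn²⁺(aq) → Au⁺(aq) + Sn⁴⁺(aq)
Q = [Au⁺]·[Sn⁴⁺] / ([Au³⁺]·[Sn²⁺]); log Q = -4.321.
E = E° − (0.0592/n) log Q = +1.27 − (0.0592/2)(-4.321) = +1.398 V.

+1.398 V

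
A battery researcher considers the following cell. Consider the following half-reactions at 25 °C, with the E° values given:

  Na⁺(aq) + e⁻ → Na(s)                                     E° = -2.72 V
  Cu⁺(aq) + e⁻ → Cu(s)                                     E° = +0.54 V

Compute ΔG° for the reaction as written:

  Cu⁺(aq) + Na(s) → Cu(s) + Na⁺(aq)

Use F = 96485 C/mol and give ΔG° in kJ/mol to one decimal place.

As written, Cu⁺/Cu is reduced (cathode) and Na⁺/Na is oxidised (anode), so E°cell = (+0.54) − (-2.72) = +3.26 V.
Balancing electrons gives n = 1.
ΔG° = −nFE° = −(1)(96485)(+3.26) = -314,541 J = -314.5 kJ/mol.

-314.5 kJ/mol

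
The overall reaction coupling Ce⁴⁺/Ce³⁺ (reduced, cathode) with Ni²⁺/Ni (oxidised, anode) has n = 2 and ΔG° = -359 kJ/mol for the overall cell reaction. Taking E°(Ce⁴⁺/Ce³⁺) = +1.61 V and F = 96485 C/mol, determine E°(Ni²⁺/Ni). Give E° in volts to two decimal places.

E°cell = −ΔG°/(nF) = −(-359×10³)/((2)(96485)) = +1.860 V.
Since Ce⁴⁺/Ce³⁺ is the cathode and Ni²⁺/Ni the anode, E°cell = E°(Ce⁴⁺/Ce³⁺) − E°(Ni²⁺/Ni).
So E°(Ni²⁺/Ni) = E°(Ce⁴⁺/Ce³⁺) − E°cell = (+1.61) − (+1.860) = -0.25 V.

-0.25 V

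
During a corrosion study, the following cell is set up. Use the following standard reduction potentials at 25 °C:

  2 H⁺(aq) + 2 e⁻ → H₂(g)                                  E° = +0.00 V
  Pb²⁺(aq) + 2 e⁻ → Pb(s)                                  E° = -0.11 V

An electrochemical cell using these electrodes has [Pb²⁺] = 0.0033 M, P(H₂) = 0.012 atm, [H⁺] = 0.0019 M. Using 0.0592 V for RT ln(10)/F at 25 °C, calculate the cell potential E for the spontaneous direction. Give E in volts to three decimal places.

H⁺/H₂ is the cathode (higher E°), Pb²⁺/Pb the anode: E°cell = +0.00 − (-0.11) = +0.11 V, n = 2.
Overall: 2 H⁺(aq) + Pb(s) → H₂(g) + Pb²⁺(aq)
Q = P(H₂)·[Pb²⁺] / ([H⁺]^2); log Q = 1.040.
E = E° − (0.0592/n) log Q = +0.11 − (0.0592/2)(1.040) = +0.079 V.

+0.079 V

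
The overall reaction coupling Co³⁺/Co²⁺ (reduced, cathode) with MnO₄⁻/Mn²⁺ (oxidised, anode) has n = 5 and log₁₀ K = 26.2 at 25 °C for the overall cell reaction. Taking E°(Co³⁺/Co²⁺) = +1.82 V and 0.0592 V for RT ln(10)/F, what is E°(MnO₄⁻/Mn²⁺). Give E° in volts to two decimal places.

E°cell = (0.0592/n)·log K = (0.0592/5)(26.2) = +0.310 V.
Since Co³⁺/Co²⁺ is the cathode and MnO₄⁻/Mn²⁺ the anode, E°cell = E°(Co³⁺/Co²⁺) − E°(MnO₄⁻/Mn²⁺).
So E°(MnO₄⁻/Mn²⁺) = E°(Co³⁺/Co²⁺) − E°cell = (+1.82) − (+0.310) = +1.51 V.

+1.51 V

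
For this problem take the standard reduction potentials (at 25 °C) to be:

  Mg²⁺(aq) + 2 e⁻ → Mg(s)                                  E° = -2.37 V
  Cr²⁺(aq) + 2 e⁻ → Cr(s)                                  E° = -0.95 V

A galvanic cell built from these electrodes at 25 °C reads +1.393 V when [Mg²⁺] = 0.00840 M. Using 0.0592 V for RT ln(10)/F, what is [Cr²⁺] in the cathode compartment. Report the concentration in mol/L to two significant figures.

0.0010 M

Cr²⁺/Cr is the cathode, Mg²⁺/Mg the anode: E°cell = +1.42 V, n = 2.
Overall reaction: Cr²⁺(aq) + Mg(s) → Cr(s) + Mg²⁺(aq); Q = [Mg²⁺]^1/[Cr²⁺]^1.
From E = E° − (0.0592/n) log Q: log Q = (E° − E)·n/0.0592 = (+1.42 − (+1.393))·2/0.0592 = 0.9122.
So 1·log[Cr²⁺] = 1·log(0.0084) − log Q = -2.0757 − (0.9122) = -2.9879; [Cr²⁺] = 10^(-2.9879) ≈ 0.0010 M.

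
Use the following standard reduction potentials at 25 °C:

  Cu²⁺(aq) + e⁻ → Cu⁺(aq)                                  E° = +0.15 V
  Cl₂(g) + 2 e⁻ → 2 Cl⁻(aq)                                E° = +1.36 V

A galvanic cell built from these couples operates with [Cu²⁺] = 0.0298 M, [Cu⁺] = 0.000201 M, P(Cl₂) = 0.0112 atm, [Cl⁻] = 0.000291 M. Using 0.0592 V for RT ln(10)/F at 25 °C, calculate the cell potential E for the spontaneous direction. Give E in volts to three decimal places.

Cl₂/Cl⁻ is the cathode (higher E°), Cu²⁺/Cu⁺ the anode: E°cell = +1.36 − (+0.15) = +1.21 V, n = 2.
Overall: Cl₂(g) + 2 Cu⁺(aq) → 2 Cl⁻(aq) + 2 Cu²⁺(aq)
Q = [Cl⁻]^2·[Cu²⁺]^2 / (P(Cl₂)·[Cu⁺]^2); log Q = -0.779.
E = E° − (0.0592/n) log Q = +1.21 − (0.0592/2)(-0.779) = +1.233 V.

+1.233 V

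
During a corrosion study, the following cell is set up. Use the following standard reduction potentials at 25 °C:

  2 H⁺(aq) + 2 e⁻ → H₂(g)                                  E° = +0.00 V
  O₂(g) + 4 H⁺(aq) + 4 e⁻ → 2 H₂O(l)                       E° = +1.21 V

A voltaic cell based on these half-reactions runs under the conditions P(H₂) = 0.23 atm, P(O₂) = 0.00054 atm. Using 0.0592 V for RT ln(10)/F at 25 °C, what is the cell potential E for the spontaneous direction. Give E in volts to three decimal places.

O₂/H₂O is the cathode (higher E°), H⁺/H₂ the anode: E°cell = +1.21 − (+0.00) = +1.21 V, n = 4.
Overall: O₂(g) + 2 H₂(g) → 2 H₂O(l)
Q = 1 / (P(O₂)·P(H₂)^2); log Q = 4.544.
E = E° − (0.0592/n) log Q = +1.21 − (0.0592/4)(4.544) = +1.143 V.

+1.143 V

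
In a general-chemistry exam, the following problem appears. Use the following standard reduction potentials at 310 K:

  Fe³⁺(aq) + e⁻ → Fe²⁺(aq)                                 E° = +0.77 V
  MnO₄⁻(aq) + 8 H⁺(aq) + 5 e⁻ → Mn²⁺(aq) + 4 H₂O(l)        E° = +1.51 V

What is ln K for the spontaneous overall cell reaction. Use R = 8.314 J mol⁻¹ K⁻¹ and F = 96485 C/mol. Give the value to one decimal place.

Cathode: MnO₄⁻/Mn²⁺; anode: Fe³⁺/Fe²⁺. E°cell = (+1.51) − (+0.77) = +0.74 V, with n = 5.
ΔG° = −nFE° = −RT ln K, so ln K = nFE°/(RT) = (5)(96485)(+0.74) / ((8.314)(310)) = 138.513.

138.5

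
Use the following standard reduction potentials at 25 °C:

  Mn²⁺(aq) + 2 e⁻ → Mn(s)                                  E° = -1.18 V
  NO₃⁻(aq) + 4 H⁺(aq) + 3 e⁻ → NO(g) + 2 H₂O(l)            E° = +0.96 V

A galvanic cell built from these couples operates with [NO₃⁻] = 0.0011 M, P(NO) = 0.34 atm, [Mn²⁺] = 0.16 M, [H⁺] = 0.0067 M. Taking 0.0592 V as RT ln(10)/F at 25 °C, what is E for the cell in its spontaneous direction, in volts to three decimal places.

+1.943 V

NO₃⁻/NO is the cathode (higher E°), Mn²⁺/Mn the anode: E°cell = +0.96 − (-1.18) = +2.14 V, n = 6.
Overall: 2 NO₃⁻(aq) + 8 H⁺(aq) + 3 Mn(s) → 2 NO(g) + 4 H₂O(l) + 3 Mn²⁺(aq)
Q = P(NO)^2·[Mn²⁺]^3 / ([NO₃⁻]^2·[H⁺]^8); log Q = 19.984.
E = E° − (0.0592/n) log Q = +2.14 − (0.0592/6)(19.984) = +1.943 V.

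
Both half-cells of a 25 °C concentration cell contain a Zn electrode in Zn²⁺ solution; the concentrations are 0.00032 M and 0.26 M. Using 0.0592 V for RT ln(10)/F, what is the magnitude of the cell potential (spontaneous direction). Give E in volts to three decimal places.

For a concentration cell E°cell = 0. The 0.26 M side is the cathode (reduction is favoured where [Zn²⁺] is higher).
With n = 2, E = −(0.0592/2) log([Zn²⁺]ₐₙ/[Zn²⁺]꜀ₐₜ) = −(0.0592/2) log(0.00032/0.26) = −(0.0592/2)(-2.910) = +0.086 V.

+0.086 V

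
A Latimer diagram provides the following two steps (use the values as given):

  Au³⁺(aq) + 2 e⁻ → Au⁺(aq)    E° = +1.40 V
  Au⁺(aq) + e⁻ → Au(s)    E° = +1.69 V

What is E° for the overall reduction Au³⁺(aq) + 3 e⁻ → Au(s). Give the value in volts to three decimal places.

Since ΔG° = −nFE° is additive over sequential reductions, n₃E°₃ = n₁E°₁ + n₂E°₂.
E°₃ = (2×+1.40 + 1×+1.69) / 3 = (+4.490) / 3 = +1.497 V.
E° values themselves are not directly additive — weighting by electron count is essential.

+1.497 V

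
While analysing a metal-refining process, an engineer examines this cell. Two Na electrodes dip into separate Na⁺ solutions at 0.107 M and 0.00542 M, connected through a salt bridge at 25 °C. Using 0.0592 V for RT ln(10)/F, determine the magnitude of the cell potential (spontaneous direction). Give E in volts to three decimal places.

+0.077 V

For a concentration cell E°cell = 0. The 0.107 M side is the cathode (reduction is favoured where [Na⁺] is higher).
With n = 1, E = −(0.0592/1) log([Na⁺]ₐₙ/[Na⁺]꜀ₐₜ) = −(0.0592/1) log(0.00542/0.107) = −(0.0592/1)(-1.295) = +0.077 V.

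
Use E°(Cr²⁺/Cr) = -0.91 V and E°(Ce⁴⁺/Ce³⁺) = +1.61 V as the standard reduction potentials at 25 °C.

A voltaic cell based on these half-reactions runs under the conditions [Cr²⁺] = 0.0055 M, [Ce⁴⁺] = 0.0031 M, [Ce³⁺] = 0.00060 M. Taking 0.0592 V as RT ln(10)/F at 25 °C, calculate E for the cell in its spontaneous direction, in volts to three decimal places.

Ce⁴⁺/Ce³⁺ is the cathode (higher E°), Cr²⁺/Cr the anode: E°cell = +1.61 − (-0.91) = +2.52 V, n = 2.
Overall: 2 Ce⁴⁺(aq) + Cr(s) → 2 Ce³⁺(aq) + Cr²⁺(aq)
Q = [Ce³⁺]^2·[Cr²⁺] / ([Ce⁴⁺]^2); log Q = -3.686.
E = E° − (0.0592/n) log Q = +2.52 − (0.0592/2)(-3.686) = +2.629 V.

+2.629 V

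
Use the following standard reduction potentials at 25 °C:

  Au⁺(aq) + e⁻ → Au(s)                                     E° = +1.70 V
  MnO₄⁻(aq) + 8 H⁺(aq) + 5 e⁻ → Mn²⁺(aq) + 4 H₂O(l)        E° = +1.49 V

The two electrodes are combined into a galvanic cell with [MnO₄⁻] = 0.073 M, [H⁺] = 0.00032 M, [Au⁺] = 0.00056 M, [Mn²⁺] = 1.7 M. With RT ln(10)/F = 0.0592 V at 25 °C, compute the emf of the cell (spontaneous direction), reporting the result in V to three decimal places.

+0.365 V

Au⁺/Au is the cathode (higher E°), MnO₄⁻/Mn²⁺ the anode: E°cell = +1.70 − (+1.49) = +0.21 V, n = 5.
Overall: 5 Au⁺(aq) + Mn²⁺(aq) + 4 H₂O(l) → 5 Au(s) + MnO₄⁻(aq) + 8 H⁺(aq)
Q = [MnO₄⁻]·[H⁺]^8 / ([Au⁺]^5·[Mn²⁺]); log Q = -13.067.
E = E° − (0.0592/n) log Q = +0.21 − (0.0592/5)(-13.067) = +0.365 V.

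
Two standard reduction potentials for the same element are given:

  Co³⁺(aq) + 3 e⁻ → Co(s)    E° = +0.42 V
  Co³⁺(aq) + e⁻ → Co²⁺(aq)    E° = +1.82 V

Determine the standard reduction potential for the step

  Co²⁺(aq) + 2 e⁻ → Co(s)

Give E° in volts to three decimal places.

Sequential free energies add, so n₃E°₃ = n₁E°₁ + n₂E°₂.
With n₃ = 3, and the known step contributing 1×(+1.82) V, the unknown satisfies 2·E° = 3×(+0.42) − 1×(+1.82) = -0.560.
E° = -0.560 / 2 = -0.280 V.

-0.280 V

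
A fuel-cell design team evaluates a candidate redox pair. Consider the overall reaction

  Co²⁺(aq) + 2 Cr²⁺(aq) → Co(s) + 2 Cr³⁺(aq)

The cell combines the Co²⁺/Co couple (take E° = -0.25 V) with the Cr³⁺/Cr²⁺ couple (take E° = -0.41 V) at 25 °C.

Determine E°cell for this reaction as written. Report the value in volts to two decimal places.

The Co²⁺/Co couple has the higher reduction potential, so it is the cathode; Cr³⁺/Cr²⁺ is oxidised at the anode.
E°cell = E°(cathode) − E°(anode) = (-0.25) − (-0.41) = +0.16 V.

+0.16 V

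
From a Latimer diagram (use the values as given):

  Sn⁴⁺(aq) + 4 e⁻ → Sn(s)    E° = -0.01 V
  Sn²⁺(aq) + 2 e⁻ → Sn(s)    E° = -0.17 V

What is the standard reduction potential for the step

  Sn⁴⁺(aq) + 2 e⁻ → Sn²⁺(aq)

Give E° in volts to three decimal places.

+0.150 V

Sequential free energies add, so n₃E°₃ = n₁E°₁ + n₂E°₂.
With n₃ = 4, and the known step contributing 2×(-0.17) V, the unknown satisfies 2·E° = 4×(-0.01) − 2×(-0.17) = +0.300.
E° = +0.300 / 2 = +0.150 V.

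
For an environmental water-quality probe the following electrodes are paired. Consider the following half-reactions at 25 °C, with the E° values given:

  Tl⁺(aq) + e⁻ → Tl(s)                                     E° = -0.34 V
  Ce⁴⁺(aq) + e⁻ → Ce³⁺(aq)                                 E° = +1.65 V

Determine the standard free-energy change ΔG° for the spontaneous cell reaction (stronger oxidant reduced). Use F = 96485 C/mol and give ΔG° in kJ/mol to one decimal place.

Ce⁴⁺/Ce³⁺ (E° = +1.65 V) is the cathode; Tl⁺/Tl (E° = -0.34 V) is the anode, so E°cell = +1.99 V.
Balancing electrons gives n = 1 (lcm of 1 and 1).
ΔG° = −nFE° = −(1)(96485)(+1.99) = -192,005 J = -192.0 kJ/mol.

-192.0 kJ/mol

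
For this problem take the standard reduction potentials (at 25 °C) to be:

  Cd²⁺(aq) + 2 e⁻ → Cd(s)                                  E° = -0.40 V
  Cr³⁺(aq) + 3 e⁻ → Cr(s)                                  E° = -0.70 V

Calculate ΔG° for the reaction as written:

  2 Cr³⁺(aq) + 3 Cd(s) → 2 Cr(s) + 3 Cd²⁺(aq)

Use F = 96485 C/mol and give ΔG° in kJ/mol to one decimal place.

As written, Cr³⁺/Cr is reduced (cathode) and Cd²⁺/Cd is oxidised (anode), so E°cell = (-0.70) − (-0.40) = -0.30 V.
Balancing electrons gives n = 6.
ΔG° = −nFE° = −(6)(96485)(-0.30) = 173,673 J = +173.7 kJ/mol.

+173.7 kJ/mol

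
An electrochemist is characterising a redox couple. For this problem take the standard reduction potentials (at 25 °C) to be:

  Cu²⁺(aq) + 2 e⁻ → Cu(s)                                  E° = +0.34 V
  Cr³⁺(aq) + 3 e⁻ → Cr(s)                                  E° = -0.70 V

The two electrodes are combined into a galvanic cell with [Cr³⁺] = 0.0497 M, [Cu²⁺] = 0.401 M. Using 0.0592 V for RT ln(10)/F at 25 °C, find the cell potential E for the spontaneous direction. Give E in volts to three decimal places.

+1.054 V

Cu²⁺/Cu is the cathode (higher E°), Cr³⁺/Cr the anode: E°cell = +0.34 − (-0.70) = +1.04 V, n = 6.
Overall: 3 Cu²⁺(aq) + 2 Cr(s) → 3 Cu(s) + 2 Cr³⁺(aq)
Q = [Cr³⁺]^2 / ([Cu²⁺]^3); log Q = -1.417.
E = E° − (0.0592/n) log Q = +1.04 − (0.0592/6)(-1.417) = +1.054 V.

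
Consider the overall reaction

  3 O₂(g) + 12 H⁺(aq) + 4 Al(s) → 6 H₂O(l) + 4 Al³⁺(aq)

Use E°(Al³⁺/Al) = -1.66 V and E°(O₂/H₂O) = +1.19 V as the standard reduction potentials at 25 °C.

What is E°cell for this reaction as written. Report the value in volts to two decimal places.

The O₂/H₂O couple has the higher reduction potential, so it is the cathode; Al³⁺/Al is oxidised at the anode.
E°cell = E°(cathode) − E°(anode) = (+1.19) − (-1.66) = +2.85 V.
Since E°cell > 0, the reaction is spontaneous under standard conditions.

+2.85 V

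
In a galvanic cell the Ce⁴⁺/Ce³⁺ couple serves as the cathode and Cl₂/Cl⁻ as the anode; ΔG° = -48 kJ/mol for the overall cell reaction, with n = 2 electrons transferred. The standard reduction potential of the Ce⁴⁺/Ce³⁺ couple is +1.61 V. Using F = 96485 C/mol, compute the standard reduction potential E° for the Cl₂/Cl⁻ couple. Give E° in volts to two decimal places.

E°cell = −ΔG°/(nF) = −(-48×10³)/((2)(96485)) = +0.249 V.
Since Ce⁴⁺/Ce³⁺ is the cathode and Cl₂/Cl⁻ the anode, E°cell = E°(Ce⁴⁺/Ce³⁺) − E°(Cl₂/Cl⁻).
So E°(Cl₂/Cl⁻) = E°(Ce⁴⁺/Ce³⁺) − E°cell = (+1.61) − (+0.249) = +1.36 V.

+1.36 V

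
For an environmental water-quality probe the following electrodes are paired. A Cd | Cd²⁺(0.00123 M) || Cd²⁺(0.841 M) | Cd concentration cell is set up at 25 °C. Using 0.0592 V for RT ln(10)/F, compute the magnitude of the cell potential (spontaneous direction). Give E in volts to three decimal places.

+0.084 V

For a concentration cell E°cell = 0. The 0.841 M side is the cathode (reduction is favoured where [Cd²⁺] is higher).
With n = 2, E = −(0.0592/2) log([Cd²⁺]ₐₙ/[Cd²⁺]꜀ₐₜ) = −(0.0592/2) log(0.00123/0.841) = −(0.0592/2)(-2.835) = +0.084 V.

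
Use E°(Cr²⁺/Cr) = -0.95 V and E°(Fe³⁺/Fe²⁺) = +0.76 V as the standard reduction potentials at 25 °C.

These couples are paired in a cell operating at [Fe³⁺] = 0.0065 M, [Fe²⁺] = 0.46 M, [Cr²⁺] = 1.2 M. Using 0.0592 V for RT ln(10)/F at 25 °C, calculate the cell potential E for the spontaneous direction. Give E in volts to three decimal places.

Fe³⁺/Fe²⁺ is the cathode (higher E°), Cr²⁺/Cr the anode: E°cell = +0.76 − (-0.95) = +1.71 V, n = 2.
Overall: 2 Fe³⁺(aq) + Cr(s) → 2 Fe²⁺(aq) + Cr²⁺(aq)
Q = [Fe²⁺]^2·[Cr²⁺] / ([Fe³⁺]^2); log Q = 3.779.
E = E° − (0.0592/n) log Q = +1.71 − (0.0592/2)(3.779) = +1.598 V.

+1.598 V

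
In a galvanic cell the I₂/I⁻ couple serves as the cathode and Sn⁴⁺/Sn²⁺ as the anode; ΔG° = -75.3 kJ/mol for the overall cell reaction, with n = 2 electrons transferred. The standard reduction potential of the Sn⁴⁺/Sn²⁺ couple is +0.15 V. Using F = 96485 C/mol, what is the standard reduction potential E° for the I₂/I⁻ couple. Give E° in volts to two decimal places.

+0.54 V

E°cell = −ΔG°/(nF) = −(-75.3×10³)/((2)(96485)) = +0.390 V.
Since I₂/I⁻ is the cathode and Sn⁴⁺/Sn²⁺ the anode, E°cell = E°(I₂/I⁻) − E°(Sn⁴⁺/Sn²⁺).
So E°(I₂/I⁻) = E°cell + E°(Sn⁴⁺/Sn²⁺) = +0.390 + (+0.15) = +0.54 V.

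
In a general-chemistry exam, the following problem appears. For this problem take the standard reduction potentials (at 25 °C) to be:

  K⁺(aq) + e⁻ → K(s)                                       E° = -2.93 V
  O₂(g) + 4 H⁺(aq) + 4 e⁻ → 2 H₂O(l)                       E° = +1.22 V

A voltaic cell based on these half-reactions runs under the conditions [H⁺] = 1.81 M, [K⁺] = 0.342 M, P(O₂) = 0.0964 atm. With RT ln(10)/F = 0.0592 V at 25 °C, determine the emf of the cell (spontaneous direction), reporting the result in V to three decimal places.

O₂/H₂O is the cathode (higher E°), K⁺/K the anode: E°cell = +1.22 − (-2.93) = +4.15 V, n = 4.
Overall: O₂(g) + 4 H⁺(aq) + 4 K(s) → 2 H₂O(l) + 4 K⁺(aq)
Q = [K⁺]^4 / (P(O₂)·[H⁺]^4); log Q = -1.879.
E = E° − (0.0592/n) log Q = +4.15 − (0.0592/4)(-1.879) = +4.178 V.

+4.178 V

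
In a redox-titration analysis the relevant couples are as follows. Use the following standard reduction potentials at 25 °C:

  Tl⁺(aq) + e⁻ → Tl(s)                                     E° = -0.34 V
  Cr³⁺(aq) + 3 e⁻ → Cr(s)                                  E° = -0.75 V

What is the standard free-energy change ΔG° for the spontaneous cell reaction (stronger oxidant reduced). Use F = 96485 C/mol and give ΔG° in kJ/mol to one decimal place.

Tl⁺/Tl (E° = -0.34 V) is the cathode; Cr³⁺/Cr (E° = -0.75 V) is the anode, so E°cell = +0.41 V.
Balancing electrons gives n = 3 (lcm of 1 and 3).
ΔG° = −nFE° = −(3)(96485)(+0.41) = -118,677 J = -118.7 kJ/mol.

-118.7 kJ/mol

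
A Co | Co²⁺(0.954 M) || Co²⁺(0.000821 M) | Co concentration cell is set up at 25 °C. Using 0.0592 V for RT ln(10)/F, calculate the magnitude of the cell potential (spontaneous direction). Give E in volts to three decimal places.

+0.091 V

For a concentration cell E°cell = 0. The 0.954 M side is the cathode (reduction is favoured where [Co²⁺] is higher).
With n = 2, E = −(0.0592/2) log([Co²⁺]ₐₙ/[Co²⁺]꜀ₐₜ) = −(0.0592/2) log(0.000821/0.954) = −(0.0592/2)(-3.065) = +0.091 V.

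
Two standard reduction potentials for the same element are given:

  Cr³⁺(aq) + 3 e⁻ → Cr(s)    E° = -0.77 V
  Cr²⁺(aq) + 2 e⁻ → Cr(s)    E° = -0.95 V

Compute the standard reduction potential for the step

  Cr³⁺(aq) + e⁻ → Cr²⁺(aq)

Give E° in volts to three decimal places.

-0.410 V

Sequential free energies add, so n₃E°₃ = n₁E°₁ + n₂E°₂.
With n₃ = 3, and the known step contributing 2×(-0.95) V, the unknown satisfies 1·E° = 3×(-0.77) − 2×(-0.95) = -0.410.
E° = -0.410 / 1 = -0.410 V.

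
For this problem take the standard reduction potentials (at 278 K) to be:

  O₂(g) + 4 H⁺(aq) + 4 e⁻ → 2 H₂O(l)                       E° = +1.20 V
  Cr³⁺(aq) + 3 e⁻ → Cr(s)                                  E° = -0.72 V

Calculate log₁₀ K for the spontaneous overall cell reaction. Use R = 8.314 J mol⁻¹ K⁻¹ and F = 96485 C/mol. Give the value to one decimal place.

417.7

Cathode: O₂/H₂O; anode: Cr³⁺/Cr. E°cell = (+1.20) − (-0.72) = +1.92 V, with n = 12.
ΔG° = −nFE° = −RT ln K, so ln K = nFE°/(RT) = (12)(96485)(+1.92) / ((8.314)(278)) = 961.806.
log₁₀ K = 961.806 / ln 10 = 417.7.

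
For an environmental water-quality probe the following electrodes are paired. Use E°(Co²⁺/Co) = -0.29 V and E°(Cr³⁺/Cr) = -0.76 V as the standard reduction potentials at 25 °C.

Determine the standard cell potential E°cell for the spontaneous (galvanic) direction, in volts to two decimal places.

+0.47 V

The Co²⁺/Co couple has the higher reduction potential, so it is the cathode; Cr³⁺/Cr is oxidised at the anode.
E°cell = E°(cathode) − E°(anode) = (-0.29) − (-0.76) = +0.47 V.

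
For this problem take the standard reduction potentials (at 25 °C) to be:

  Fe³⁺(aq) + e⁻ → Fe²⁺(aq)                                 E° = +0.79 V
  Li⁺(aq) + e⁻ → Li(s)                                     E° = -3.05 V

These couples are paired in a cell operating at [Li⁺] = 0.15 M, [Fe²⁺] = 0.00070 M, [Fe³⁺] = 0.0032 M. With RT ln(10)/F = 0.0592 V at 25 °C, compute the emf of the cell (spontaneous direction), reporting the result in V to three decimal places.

Fe³⁺/Fe²⁺ is the cathode (higher E°), Li⁺/Li the anode: E°cell = +0.79 − (-3.05) = +3.84 V, n = 1.
Overall: Fe³⁺(aq) + Li(s) → Fe²⁺(aq) + Li⁺(aq)
Q = [Fe²⁺]·[Li⁺] / ([Fe³⁺]); log Q = -1.484.
E = E° − (0.0592/n) log Q = +3.84 − (0.0592/1)(-1.484) = +3.928 V.

+3.928 V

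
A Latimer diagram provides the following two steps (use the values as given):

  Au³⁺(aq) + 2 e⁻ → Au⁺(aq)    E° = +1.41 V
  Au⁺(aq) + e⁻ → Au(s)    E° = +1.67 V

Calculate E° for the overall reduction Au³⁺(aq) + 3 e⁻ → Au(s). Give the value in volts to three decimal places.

+1.497 V

Since ΔG° = −nFE° is additive over sequential reductions, n₃E°₃ = n₁E°₁ + n₂E°₂.
E°₃ = (2×+1.41 + 1×+1.67) / 3 = (+4.490) / 3 = +1.497 V.
E° values themselves are not directly additive — weighting by electron count is essential.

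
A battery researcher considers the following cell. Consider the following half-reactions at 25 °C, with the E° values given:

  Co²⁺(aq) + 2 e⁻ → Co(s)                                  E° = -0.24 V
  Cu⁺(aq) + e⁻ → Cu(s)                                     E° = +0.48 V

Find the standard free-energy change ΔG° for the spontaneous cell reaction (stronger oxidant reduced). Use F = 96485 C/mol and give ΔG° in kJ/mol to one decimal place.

-138.9 kJ/mol

Cu⁺/Cu (E° = +0.48 V) is the cathode; Co²⁺/Co (E° = -0.24 V) is the anode, so E°cell = +0.72 V.
Balancing electrons gives n = 2 (lcm of 1 and 2).
ΔG° = −nFE° = −(2)(96485)(+0.72) = -138,938 J = -138.9 kJ/mol.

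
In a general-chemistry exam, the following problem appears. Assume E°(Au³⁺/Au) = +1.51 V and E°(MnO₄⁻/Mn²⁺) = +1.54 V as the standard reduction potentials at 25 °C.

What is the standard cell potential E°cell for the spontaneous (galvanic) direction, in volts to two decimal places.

The MnO₄⁻/Mn²⁺ couple has the higher reduction potential, so it is the cathode; Au³⁺/Au is oxidised at the anode.
E°cell = E°(cathode) − E°(anode) = (+1.54) − (+1.51) = +0.03 V.

+0.03 V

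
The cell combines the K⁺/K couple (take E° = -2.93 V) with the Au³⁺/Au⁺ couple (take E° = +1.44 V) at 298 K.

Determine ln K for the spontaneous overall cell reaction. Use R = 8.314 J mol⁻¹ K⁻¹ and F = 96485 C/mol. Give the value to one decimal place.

340.4

Cathode: Au³⁺/Au⁺; anode: K⁺/K. E°cell = (+1.44) − (-2.93) = +4.37 V, with n = 2.
ΔG° = −nFE° = −RT ln K, so ln K = nFE°/(RT) = (2)(96485)(+4.37) / ((8.314)(298)) = 340.365.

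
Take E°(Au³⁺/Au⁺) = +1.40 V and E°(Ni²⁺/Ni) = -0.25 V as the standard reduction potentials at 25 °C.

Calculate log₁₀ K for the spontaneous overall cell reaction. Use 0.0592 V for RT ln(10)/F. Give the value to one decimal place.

55.7

Cathode: Au³⁺/Au⁺; anode: Ni²⁺/Ni. E°cell = +1.65 V, n = 2.
log K = nE°cell / 0.0592 = (2)(+1.65) / 0.0592 = 55.7.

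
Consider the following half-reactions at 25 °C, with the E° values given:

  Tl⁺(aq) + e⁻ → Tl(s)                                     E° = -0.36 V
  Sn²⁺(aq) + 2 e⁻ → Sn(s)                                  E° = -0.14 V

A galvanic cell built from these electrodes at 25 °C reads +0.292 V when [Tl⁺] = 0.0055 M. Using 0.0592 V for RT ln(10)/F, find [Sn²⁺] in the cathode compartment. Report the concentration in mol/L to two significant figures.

0.0082 M

Sn²⁺/Sn is the cathode, Tl⁺/Tl the anode: E°cell = +0.22 V, n = 2.
Overall reaction: Sn²⁺(aq) + 2 Tl(s) → Sn(s) + 2 Tl⁺(aq); Q = [Tl⁺]^2/[Sn²⁺]^1.
From E = E° − (0.0592/n) log Q: log Q = (E° − E)·n/0.0592 = (+0.22 − (+0.292))·2/0.0592 = -2.4324.
So 1·log[Sn²⁺] = 2·log(0.0055) − log Q = -4.5193 − (-2.4324) = -2.0869; [Sn²⁺] = 10^(-2.0869) ≈ 0.0082 M.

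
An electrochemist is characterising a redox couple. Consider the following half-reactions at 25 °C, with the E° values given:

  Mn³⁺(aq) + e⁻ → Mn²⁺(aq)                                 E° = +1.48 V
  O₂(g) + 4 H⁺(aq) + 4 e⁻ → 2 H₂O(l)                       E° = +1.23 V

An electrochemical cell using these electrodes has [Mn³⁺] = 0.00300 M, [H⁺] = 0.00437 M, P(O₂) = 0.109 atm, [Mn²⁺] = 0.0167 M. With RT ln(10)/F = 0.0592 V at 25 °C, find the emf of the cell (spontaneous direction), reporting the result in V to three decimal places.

Mn³⁺/Mn²⁺ is the cathode (higher E°), O₂/H₂O the anode: E°cell = +1.48 − (+1.23) = +0.25 V, n = 4.
Overall: 4 Mn³⁺(aq) + 2 H₂O(l) → 4 Mn²⁺(aq) + O₂(g) + 4 H⁺(aq)
Q = [Mn²⁺]^4·P(O₂)·[H⁺]^4 / ([Mn³⁺]^4); log Q = -7.418.
E = E° − (0.0592/n) log Q = +0.25 − (0.0592/4)(-7.418) = +0.360 V.

+0.360 V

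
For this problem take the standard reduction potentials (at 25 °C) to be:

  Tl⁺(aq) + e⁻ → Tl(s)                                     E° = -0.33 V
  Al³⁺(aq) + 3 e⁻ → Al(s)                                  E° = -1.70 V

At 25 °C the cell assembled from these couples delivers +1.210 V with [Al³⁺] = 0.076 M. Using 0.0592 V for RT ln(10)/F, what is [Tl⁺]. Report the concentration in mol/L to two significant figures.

0.00084 M

Tl⁺/Tl is the cathode, Al³⁺/Al the anode: E°cell = +1.37 V, n = 3.
Overall reaction: 3 Tl⁺(aq) + Al(s) → 3 Tl(s) + Al³⁺(aq); Q = [Al³⁺]^1/[Tl⁺]^3.
From E = E° − (0.0592/n) log Q: log Q = (E° − E)·n/0.0592 = (+1.37 − (+1.210))·3/0.0592 = 8.1081.
So 3·log[Tl⁺] = 1·log(0.076) − log Q = -1.1192 − (8.1081) = -9.2273; log[Tl⁺] = -9.2273 / 3 = -3.0758; [Tl⁺] = 10^(-3.0758) ≈ 0.00084 M.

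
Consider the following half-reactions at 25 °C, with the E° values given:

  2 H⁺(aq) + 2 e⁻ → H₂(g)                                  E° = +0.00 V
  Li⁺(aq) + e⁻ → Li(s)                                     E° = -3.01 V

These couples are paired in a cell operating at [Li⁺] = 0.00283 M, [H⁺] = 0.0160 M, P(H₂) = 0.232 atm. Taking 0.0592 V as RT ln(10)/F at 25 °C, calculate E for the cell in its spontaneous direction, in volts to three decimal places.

H⁺/H₂ is the cathode (higher E°), Li⁺/Li the anode: E°cell = +0.00 − (-3.01) = +3.01 V, n = 2.
Overall: 2 H⁺(aq) + 2 Li(s) → H₂(g) + 2 Li⁺(aq)
Q = P(H₂)·[Li⁺]^2 / ([H⁺]^2); log Q = -2.139.
E = E° − (0.0592/n) log Q = +3.01 − (0.0592/2)(-2.139) = +3.073 V.

+3.073 V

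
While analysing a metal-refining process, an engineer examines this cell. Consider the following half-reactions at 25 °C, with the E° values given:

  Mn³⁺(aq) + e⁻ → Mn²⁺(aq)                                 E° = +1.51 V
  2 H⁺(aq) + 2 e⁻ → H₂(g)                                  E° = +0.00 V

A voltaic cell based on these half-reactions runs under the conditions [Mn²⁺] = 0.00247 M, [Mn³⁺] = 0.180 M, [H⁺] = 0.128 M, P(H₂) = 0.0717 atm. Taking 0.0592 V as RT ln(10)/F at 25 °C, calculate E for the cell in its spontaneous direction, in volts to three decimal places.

+1.639 V

Mn³⁺/Mn²⁺ is the cathode (higher E°), H⁺/H₂ the anode: E°cell = +1.51 − (+0.00) = +1.51 V, n = 2.
Overall: 2 Mn³⁺(aq) + H₂(g) → 2 Mn²⁺(aq) + 2 H⁺(aq)
Q = [Mn²⁺]^2·[H⁺]^2 / ([Mn³⁺]^2·P(H₂)); log Q = -4.366.
E = E° − (0.0592/n) log Q = +1.51 − (0.0592/2)(-4.366) = +1.639 V.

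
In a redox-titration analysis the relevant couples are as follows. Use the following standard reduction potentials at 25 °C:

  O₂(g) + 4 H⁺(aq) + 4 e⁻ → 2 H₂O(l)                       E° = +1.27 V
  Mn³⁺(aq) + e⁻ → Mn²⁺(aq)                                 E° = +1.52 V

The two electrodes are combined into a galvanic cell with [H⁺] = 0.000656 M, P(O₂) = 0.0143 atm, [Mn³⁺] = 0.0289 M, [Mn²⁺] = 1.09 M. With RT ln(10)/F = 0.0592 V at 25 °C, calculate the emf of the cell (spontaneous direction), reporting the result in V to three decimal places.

+0.372 V

Mn³⁺/Mn²⁺ is the cathode (higher E°), O₂/H₂O the anode: E°cell = +1.52 − (+1.27) = +0.25 V, n = 4.
Overall: 4 Mn³⁺(aq) + 2 H₂O(l) → 4 Mn²⁺(aq) + O₂(g) + 4 H⁺(aq)
Q = [Mn²⁺]^4·P(O₂)·[H⁺]^4 / ([Mn³⁺]^4); log Q = -8.271.
E = E° − (0.0592/n) log Q = +0.25 − (0.0592/4)(-8.271) = +0.372 V.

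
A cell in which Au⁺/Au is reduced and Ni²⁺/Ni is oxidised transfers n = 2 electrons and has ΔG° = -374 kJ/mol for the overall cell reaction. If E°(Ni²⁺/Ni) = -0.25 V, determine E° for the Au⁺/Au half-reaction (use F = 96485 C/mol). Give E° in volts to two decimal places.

+1.69 V

E°cell = −ΔG°/(nF) = −(-374×10³)/((2)(96485)) = +1.938 V.
Since Au⁺/Au is the cathode and Ni²⁺/Ni the anode, E°cell = E°(Au⁺/Au) − E°(Ni²⁺/Ni).
So E°(Au⁺/Au) = E°cell + E°(Ni²⁺/Ni) = +1.938 + (-0.25) = +1.69 V.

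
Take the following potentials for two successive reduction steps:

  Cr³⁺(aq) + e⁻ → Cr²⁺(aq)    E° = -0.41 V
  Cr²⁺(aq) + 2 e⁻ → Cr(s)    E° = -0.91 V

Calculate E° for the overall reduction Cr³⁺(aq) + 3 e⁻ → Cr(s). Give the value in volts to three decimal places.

-0.743 V

Standard free energies of sequential steps add: ΔG°₃ = ΔG°₁ + ΔG°₂, so n₃E°₃ = n₁E°₁ + n₂E°₂.
E°₃ = (1×-0.41 + 2×-0.91) / 3 = (-2.230) / 3 = -0.743 V.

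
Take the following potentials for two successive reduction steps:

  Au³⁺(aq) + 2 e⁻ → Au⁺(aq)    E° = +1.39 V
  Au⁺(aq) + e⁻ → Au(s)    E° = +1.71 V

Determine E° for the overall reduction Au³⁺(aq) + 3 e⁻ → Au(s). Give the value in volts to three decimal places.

Standard free energies of sequential steps add: ΔG°₃ = ΔG°₁ + ΔG°₂, so n₃E°₃ = n₁E°₁ + n₂E°₂.
E°₃ = (2×+1.39 + 1×+1.71) / 3 = (+4.490) / 3 = +1.497 V.

+1.497 V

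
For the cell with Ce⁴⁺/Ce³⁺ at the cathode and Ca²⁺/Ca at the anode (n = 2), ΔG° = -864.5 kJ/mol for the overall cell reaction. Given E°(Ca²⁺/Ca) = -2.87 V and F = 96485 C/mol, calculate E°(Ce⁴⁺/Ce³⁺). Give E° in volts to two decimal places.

+1.61 V

E°cell = −ΔG°/(nF) = −(-864.5×10³)/((2)(96485)) = +4.480 V.
Since Ce⁴⁺/Ce³⁺ is the cathode and Ca²⁺/Ca the anode, E°cell = E°(Ce⁴⁺/Ce³⁺) − E°(Ca²⁺/Ca).
So E°(Ce⁴⁺/Ce³⁺) = E°cell + E°(Ca²⁺/Ca) = +4.480 + (-2.87) = +1.61 V.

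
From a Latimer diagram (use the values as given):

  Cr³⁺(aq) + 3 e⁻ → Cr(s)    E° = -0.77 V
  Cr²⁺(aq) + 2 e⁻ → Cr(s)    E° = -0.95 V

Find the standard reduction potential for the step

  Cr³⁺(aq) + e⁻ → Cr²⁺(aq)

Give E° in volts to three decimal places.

-0.410 V

Sequential free energies add, so n₃E°₃ = n₁E°₁ + n₂E°₂.
With n₃ = 3, and the known step contributing 2×(-0.95) V, the unknown satisfies 1·E° = 3×(-0.77) − 2×(-0.95) = -0.410.
E° = -0.410 / 1 = -0.410 V.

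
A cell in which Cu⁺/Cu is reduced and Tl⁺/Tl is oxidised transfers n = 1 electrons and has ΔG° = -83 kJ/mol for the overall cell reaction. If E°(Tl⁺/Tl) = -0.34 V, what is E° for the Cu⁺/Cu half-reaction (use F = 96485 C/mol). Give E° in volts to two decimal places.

E°cell = −ΔG°/(nF) = −(-83×10³)/((1)(96485)) = +0.860 V.
Since Cu⁺/Cu is the cathode and Tl⁺/Tl the anode, E°cell = E°(Cu⁺/Cu) − E°(Tl⁺/Tl).
So E°(Cu⁺/Cu) = E°cell + E°(Tl⁺/Tl) = +0.860 + (-0.34) = +0.52 V.

+0.52 V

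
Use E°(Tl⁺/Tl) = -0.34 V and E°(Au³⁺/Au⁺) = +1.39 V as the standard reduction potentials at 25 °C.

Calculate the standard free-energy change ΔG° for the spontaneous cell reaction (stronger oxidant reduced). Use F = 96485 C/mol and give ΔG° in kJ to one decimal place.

-333.8 kJ

Au³⁺/Au⁺ (E° = +1.39 V) is the cathode; Tl⁺/Tl (E° = -0.34 V) is the anode, so E°cell = +1.73 V.
Balancing electrons gives n = 2 (lcm of 2 and 1).
ΔG° = −nFE° = −(2)(96485)(+1.73) = -333,838 J = -333.8 kJ.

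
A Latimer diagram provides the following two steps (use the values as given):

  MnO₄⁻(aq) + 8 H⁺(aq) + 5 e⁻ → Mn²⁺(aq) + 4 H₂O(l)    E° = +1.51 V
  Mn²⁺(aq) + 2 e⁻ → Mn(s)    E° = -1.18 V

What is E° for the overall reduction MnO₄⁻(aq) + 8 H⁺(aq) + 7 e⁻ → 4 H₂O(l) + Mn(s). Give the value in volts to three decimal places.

+0.741 V

Standard free energies of sequential steps add: ΔG°₃ = ΔG°₁ + ΔG°₂, so n₃E°₃ = n₁E°₁ + n₂E°₂.
E°₃ = (5×+1.51 + 2×-1.18) / 7 = (+5.190) / 7 = +0.741 V.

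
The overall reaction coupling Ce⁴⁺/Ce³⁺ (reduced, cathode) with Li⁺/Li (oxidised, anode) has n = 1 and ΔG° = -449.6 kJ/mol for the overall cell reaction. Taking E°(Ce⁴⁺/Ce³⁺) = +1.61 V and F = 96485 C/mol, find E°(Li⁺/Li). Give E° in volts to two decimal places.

-3.05 V

E°cell = −ΔG°/(nF) = −(-449.6×10³)/((1)(96485)) = +4.660 V.
Since Ce⁴⁺/Ce³⁺ is the cathode and Li⁺/Li the anode, E°cell = E°(Ce⁴⁺/Ce³⁺) − E°(Li⁺/Li).
So E°(Li⁺/Li) = E°(Ce⁴⁺/Ce³⁺) − E°cell = (+1.61) − (+4.660) = -3.05 V.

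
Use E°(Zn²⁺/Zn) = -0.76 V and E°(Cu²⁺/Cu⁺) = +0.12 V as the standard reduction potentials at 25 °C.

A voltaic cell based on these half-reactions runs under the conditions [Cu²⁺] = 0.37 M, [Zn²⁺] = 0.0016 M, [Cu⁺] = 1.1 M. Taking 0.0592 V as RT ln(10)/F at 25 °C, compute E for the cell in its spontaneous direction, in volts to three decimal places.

+0.935 V

Cu²⁺/Cu⁺ is the cathode (higher E°), Zn²⁺/Zn the anode: E°cell = +0.12 − (-0.76) = +0.88 V, n = 2.
Overall: 2 Cu²⁺(aq) + Zn(s) → 2 Cu⁺(aq) + Zn²⁺(aq)
Q = [Cu⁺]^2·[Zn²⁺] / ([Cu²⁺]^2); log Q = -1.849.
E = E° − (0.0592/n) log Q = +0.88 − (0.0592/2)(-1.849) = +0.935 V.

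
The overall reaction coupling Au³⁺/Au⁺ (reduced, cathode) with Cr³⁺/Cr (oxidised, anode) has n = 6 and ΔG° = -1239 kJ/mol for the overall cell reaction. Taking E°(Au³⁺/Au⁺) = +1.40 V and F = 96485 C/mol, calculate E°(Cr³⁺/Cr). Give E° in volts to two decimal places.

-0.74 V

E°cell = −ΔG°/(nF) = −(-1239×10³)/((6)(96485)) = +2.140 V.
Since Au³⁺/Au⁺ is the cathode and Cr³⁺/Cr the anode, E°cell = E°(Au³⁺/Au⁺) − E°(Cr³⁺/Cr).
So E°(Cr³⁺/Cr) = E°(Au³⁺/Au⁺) − E°cell = (+1.40) − (+2.140) = -0.74 V.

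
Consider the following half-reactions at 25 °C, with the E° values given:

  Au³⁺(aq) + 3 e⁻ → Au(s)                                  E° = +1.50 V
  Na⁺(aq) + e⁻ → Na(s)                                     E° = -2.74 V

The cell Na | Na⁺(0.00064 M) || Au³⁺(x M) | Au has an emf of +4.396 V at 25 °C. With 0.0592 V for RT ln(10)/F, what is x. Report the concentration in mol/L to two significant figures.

0.021 M

Au³⁺/Au is the cathode, Na⁺/Na the anode: E°cell = +4.24 V, n = 3.
Overall reaction: Au³⁺(aq) + 3 Na(s) → Au(s) + 3 Na⁺(aq); Q = [Na⁺]^3/[Au³⁺]^1.
From E = E° − (0.0592/n) log Q: log Q = (E° − E)·n/0.0592 = (+4.24 − (+4.396))·3/0.0592 = -7.9054.
So 1·log[Au³⁺] = 3·log(0.00064) − log Q = -9.5815 − (-7.9054) = -1.6761; [Au³⁺] = 10^(-1.6761) ≈ 0.021 M.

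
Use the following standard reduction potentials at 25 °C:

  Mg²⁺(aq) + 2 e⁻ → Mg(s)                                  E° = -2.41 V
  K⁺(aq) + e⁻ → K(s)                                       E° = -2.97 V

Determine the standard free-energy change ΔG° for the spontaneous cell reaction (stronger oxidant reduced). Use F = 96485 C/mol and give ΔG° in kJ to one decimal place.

Mg²⁺/Mg (E° = -2.41 V) is the cathode; K⁺/K (E° = -2.97 V) is the anode, so E°cell = +0.56 V.
Balancing electrons gives n = 2 (lcm of 2 and 1).
ΔG° = −nFE° = −(2)(96485)(+0.56) = -108,063 J = -108.1 kJ.

-108.1 kJ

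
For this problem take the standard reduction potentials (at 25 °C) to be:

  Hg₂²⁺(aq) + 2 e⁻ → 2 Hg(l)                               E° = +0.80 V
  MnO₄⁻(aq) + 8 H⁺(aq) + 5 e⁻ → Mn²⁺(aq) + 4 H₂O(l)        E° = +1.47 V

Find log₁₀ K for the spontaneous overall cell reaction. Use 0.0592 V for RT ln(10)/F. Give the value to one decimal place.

113.2

Cathode: MnO₄⁻/Mn²⁺; anode: Hg₂²⁺/Hg. E°cell = +0.67 V, n = 10.
log K = nE°cell / 0.0592 = (10)(+0.67) / 0.0592 = 113.2.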